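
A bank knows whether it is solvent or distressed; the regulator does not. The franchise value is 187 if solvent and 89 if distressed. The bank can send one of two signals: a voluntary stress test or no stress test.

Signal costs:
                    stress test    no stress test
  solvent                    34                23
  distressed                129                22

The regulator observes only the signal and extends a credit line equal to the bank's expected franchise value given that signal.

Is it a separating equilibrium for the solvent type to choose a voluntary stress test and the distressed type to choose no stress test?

If types separate, stress test earns payment 187 and no stress test earns 89.
Solvent: stress test gives 187 − 34 = 153; no stress test gives 89 − 23 = 66. No deviation. ✓
Distressed: no stress test gives 89 − 22 = 67; stress test gives 187 − 129 = 58. No deviation. ✓
Neither type gains from mimicking the other.

Yes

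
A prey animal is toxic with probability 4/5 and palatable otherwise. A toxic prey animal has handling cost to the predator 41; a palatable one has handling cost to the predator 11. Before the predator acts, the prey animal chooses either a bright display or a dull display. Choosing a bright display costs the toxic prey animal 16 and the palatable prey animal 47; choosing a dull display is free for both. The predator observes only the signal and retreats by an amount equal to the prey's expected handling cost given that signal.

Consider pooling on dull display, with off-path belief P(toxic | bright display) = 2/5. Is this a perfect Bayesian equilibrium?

At the pooled signal (dull display) the predator holds the prior 4/5 and pays 4/5·41 + 1/5·11 = 35. Off-path (bright display) belief 2/5 gives 2/5·41 + 3/5·11 = 23.
Toxic: dull display gives 35 − 0 = 35; bright display gives 23 − 16 = 7. Stays. ✓
Palatable: dull display gives 35 − 0 = 35; bright display gives 23 − 47 = -24. Stays. ✓

Yes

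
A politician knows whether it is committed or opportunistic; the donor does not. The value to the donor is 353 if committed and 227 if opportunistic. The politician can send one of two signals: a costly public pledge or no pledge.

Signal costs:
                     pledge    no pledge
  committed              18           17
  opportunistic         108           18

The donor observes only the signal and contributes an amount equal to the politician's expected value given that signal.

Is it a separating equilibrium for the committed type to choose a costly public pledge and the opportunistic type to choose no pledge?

Under separation the donor infers type exactly: pledge → committed (pays 353), no pledge → opportunistic (pays 227).
Committed: pledge gives 353 − 18 = 335; no pledge gives 227 − 17 = 210. No deviation. ✓
Opportunistic: no pledge gives 227 − 18 = 209; pledge gives 353 − 108 = 245. Would deviate. ✗

No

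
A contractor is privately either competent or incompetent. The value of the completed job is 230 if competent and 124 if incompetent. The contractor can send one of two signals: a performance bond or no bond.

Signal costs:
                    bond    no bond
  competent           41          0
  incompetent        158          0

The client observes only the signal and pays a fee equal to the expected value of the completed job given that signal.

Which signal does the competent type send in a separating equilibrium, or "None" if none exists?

Try competent → bond, incompetent → no bond:
  Under separation the client infers type exactly: bond → competent (pays 230), no bond → incompetent (pays 124).
  Competent: bond gives 230 − 41 = 189; no bond gives 124 − 0 = 124. No deviation. ✓
  Incompetent: no bond gives 124 − 0 = 124; bond gives 230 − 158 = 72. No deviation. ✓
Both hold — the competent type sends bond.

bond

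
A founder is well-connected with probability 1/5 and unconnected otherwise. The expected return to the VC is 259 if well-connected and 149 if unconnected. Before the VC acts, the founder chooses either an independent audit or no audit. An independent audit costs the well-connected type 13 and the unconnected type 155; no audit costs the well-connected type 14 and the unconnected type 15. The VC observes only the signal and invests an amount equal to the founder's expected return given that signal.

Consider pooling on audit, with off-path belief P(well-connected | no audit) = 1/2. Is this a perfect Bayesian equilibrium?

At the pooled signal (audit) the VC holds the prior 1/5 and pays 1/5·259 + 4/5·149 = 171. Off-path (no audit) belief 1/2 gives 1/2·259 + 1/2·149 = 204.
Well-connected: audit gives 171 − 13 = 158; no audit gives 204 − 14 = 190. Deviates. ✗
Unconnected: audit gives 171 − 155 = 16; no audit gives 204 − 15 = 189. Deviates. ✗

No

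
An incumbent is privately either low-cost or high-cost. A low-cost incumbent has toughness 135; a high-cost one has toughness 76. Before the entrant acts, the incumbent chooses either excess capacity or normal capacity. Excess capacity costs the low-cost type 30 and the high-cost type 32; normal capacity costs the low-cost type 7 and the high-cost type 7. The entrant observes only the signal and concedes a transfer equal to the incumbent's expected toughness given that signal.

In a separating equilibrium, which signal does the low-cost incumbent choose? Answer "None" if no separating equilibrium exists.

None

Try low-cost → excess capacity, high-cost → normal capacity:
  If types separate, excess capacity earns payment 135 and normal capacity earns 76.
  Low-cost: excess capacity gives 135 − 30 = 105; normal capacity gives 76 − 7 = 69. No deviation. ✓
  High-cost: normal capacity gives 76 − 7 = 69; excess capacity gives 135 − 32 = 103. Would deviate. ✗
Try low-cost → normal capacity, high-cost → excess capacity:
  If types separate, normal capacity earns payment 135 and excess capacity earns 76.
  Low-cost: normal capacity gives 135 − 7 = 128; excess capacity gives 76 − 30 = 46. No deviation. ✓
  High-cost: excess capacity gives 76 − 32 = 44; normal capacity gives 135 − 7 = 128. Would deviate. ✗
Neither assignment is incentive-compatible.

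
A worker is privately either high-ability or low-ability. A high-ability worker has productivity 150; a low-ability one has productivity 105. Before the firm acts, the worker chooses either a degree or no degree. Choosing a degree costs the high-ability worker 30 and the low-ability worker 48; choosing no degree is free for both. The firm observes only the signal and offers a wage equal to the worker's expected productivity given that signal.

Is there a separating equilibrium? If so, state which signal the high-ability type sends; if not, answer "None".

degree

Try high-ability → degree, low-ability → no degree:
  Under separation the firm infers type exactly: degree → high-ability (pays 150), no degree → low-ability (pays 105).
  High-ability: degree gives 150 − 30 = 120; no degree gives 105 − 0 = 105. No deviation. ✓
  Low-ability: no degree gives 105 − 0 = 105; degree gives 150 − 48 = 102. No deviation. ✓
Both hold — the high-ability type sends degree.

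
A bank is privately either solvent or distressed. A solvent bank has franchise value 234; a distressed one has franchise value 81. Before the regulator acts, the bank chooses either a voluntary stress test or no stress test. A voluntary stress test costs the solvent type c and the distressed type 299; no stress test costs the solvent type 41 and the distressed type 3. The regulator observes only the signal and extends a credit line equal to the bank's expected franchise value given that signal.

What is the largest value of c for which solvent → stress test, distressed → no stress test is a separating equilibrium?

Under separation: stress test → solvent (pays 234); no stress test → distressed (pays 81).
Distressed: 81 − 3 = 78 ≥ 234 − 299 = -65. Holds regardless of c. ✓
Solvent: 234 − c ≥ 81 − 41, so c ≤ 234 − 40 = 194.

194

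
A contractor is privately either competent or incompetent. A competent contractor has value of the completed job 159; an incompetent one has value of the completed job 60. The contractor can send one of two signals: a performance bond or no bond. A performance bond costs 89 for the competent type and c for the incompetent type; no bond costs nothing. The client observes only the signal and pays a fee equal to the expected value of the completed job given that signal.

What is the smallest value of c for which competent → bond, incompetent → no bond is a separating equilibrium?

99

Under separation: bond → competent (pays 159); no bond → incompetent (pays 60).
Competent: 159 − 89 = 70 ≥ 60 − 0 = 60. Holds regardless of c. ✓
Incompetent: 60 − 0 ≥ 159 − c, so c ≥ 159 − 60 = 99.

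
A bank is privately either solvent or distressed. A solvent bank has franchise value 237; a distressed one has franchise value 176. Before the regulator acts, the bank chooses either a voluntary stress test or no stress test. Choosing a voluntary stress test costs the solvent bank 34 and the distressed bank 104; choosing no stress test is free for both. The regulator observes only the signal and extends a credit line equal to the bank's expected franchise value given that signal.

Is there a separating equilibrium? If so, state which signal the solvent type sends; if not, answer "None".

Try solvent → stress test, distressed → no stress test:
  If types separate, stress test earns payment 237 and no stress test earns 176.
  Solvent: stress test gives 237 − 34 = 203; no stress test gives 176 − 0 = 176. No deviation. ✓
  Distressed: no stress test gives 176 − 0 = 176; stress test gives 237 − 104 = 133. No deviation. ✓
Both hold — the solvent type sends stress test.

stress test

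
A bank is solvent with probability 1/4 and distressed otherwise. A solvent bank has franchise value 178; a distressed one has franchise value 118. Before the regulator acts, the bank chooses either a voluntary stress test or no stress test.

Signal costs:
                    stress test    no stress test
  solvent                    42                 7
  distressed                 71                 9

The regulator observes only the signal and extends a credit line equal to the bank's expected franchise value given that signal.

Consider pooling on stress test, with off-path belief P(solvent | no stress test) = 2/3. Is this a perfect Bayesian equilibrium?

No

At the pooled signal (stress test) the regulator holds the prior 1/4 and pays 1/4·178 + 3/4·118 = 133. Off-path (no stress test) belief 2/3 gives 2/3·178 + 1/3·118 = 158.
Solvent: stress test gives 133 − 42 = 91; no stress test gives 158 − 7 = 151. Deviates. ✗
Distressed: stress test gives 133 − 71 = 62; no stress test gives 158 − 9 = 149. Deviates. ✗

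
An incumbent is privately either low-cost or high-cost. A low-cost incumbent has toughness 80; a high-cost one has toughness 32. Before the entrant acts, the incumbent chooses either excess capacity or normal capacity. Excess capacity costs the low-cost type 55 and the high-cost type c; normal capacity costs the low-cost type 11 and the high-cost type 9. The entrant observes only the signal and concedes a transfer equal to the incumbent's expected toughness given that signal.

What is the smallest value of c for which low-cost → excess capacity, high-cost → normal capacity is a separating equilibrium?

Under separation: excess capacity → low-cost (pays 80); normal capacity → high-cost (pays 32).
Low-cost: 80 − 55 = 25 ≥ 32 − 11 = 21. Holds regardless of c. ✓
High-cost: 32 − 9 ≥ 80 − c, so c ≥ 80 − 23 = 57.

57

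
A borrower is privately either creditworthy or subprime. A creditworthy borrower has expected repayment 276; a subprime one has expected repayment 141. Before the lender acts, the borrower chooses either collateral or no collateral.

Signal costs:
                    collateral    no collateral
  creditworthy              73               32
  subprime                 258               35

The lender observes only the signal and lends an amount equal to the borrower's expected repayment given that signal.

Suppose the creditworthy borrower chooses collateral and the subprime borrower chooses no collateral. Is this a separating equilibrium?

Yes

If types separate, collateral earns payment 276 and no collateral earns 141.
Creditworthy: collateral gives 276 − 73 = 203; no collateral gives 141 − 32 = 109. No deviation. ✓
Subprime: no collateral gives 141 − 35 = 106; collateral gives 276 − 258 = 18. No deviation. ✓
Both incentive constraints hold.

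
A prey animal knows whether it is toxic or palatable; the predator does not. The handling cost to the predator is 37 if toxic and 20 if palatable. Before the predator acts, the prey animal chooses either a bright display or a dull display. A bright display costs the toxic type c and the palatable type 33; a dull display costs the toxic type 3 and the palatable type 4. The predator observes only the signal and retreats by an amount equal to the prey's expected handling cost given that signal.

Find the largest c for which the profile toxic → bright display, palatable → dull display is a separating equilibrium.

20

Under separation: bright display → toxic (pays 37); dull display → palatable (pays 20).
Palatable: 20 − 4 = 16 ≥ 37 − 33 = 4. Holds regardless of c. ✓
Toxic: 37 − c ≥ 20 − 3, so c ≤ 37 − 17 = 20.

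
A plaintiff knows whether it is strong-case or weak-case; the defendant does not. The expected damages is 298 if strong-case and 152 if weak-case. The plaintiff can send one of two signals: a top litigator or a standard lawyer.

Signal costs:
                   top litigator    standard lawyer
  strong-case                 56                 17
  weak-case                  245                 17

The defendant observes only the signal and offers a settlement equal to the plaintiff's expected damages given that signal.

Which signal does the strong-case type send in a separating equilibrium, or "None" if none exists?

Try strong-case → top litigator, weak-case → standard lawyer:
  If types separate, top litigator earns payment 298 and standard lawyer earns 152.
  Strong-case: top litigator gives 298 − 56 = 242; standard lawyer gives 152 − 17 = 135. No deviation. ✓
  Weak-case: standard lawyer gives 152 − 17 = 135; top litigator gives 298 − 245 = 53. No deviation. ✓
Both hold — the strong-case type sends top litigator.

top litigator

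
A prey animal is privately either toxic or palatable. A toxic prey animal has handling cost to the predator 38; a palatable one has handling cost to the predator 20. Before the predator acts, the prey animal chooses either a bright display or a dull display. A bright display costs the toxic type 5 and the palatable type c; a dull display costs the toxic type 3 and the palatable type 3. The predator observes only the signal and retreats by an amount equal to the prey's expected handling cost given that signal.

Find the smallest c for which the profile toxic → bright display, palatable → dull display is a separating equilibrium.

Under separation: bright display → toxic (pays 38); dull display → palatable (pays 20).
Toxic: 38 − 5 = 33 ≥ 20 − 3 = 17. Holds regardless of c. ✓
Palatable: 20 − 3 ≥ 38 − c, so c ≥ 38 − 17 = 21.

21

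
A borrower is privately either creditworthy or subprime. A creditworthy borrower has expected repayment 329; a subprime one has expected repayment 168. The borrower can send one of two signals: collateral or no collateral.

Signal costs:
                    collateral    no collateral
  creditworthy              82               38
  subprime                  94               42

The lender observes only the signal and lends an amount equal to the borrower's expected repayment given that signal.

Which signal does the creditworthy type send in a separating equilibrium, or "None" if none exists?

Try creditworthy → collateral, subprime → no collateral:
  Under separation the lender infers type exactly: collateral → creditworthy (pays 329), no collateral → subprime (pays 168).
  Creditworthy: collateral gives 329 − 82 = 247; no collateral gives 168 − 38 = 130. No deviation. ✓
  Subprime: no collateral gives 168 − 42 = 126; collateral gives 329 − 94 = 235. Would deviate. ✗
Try creditworthy → no collateral, subprime → collateral:
  Under separation the lender infers type exactly: no collateral → creditworthy (pays 329), collateral → subprime (pays 168).
  Creditworthy: no collateral gives 329 − 38 = 291; collateral gives 168 − 82 = 86. No deviation. ✓
  Subprime: collateral gives 168 − 94 = 74; no collateral gives 329 − 42 = 287. Would deviate. ✗
Neither assignment is incentive-compatible.

None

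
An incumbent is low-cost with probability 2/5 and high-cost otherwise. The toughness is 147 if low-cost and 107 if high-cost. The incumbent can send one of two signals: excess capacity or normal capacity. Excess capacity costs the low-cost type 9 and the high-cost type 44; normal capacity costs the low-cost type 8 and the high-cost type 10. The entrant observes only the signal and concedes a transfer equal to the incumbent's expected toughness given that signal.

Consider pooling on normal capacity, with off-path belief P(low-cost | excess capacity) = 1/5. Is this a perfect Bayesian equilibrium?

Yes

At the pooled signal (normal capacity) the entrant holds the prior 2/5 and pays 2/5·147 + 3/5·107 = 123. Off-path (excess capacity) belief 1/5 gives 1/5·147 + 4/5·107 = 115.
Low-cost: normal capacity gives 123 − 8 = 115; excess capacity gives 115 − 9 = 106. Stays. ✓
High-cost: normal capacity gives 123 − 10 = 113; excess capacity gives 115 − 44 = 71. Stays. ✓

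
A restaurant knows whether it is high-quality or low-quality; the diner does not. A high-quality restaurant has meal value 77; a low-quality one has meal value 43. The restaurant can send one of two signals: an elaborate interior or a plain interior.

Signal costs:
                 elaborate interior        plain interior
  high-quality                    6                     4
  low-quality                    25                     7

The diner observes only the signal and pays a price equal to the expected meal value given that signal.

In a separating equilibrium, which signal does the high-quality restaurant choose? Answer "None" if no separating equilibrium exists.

Try high-quality → elaborate interior, low-quality → plain interior:
  If types separate, elaborate interior earns payment 77 and plain interior earns 43.
  High-quality: elaborate interior gives 77 − 6 = 71; plain interior gives 43 − 4 = 39. No deviation. ✓
  Low-quality: plain interior gives 43 − 7 = 36; elaborate interior gives 77 − 25 = 52. Would deviate. ✗
Try high-quality → plain interior, low-quality → elaborate interior:
  If types separate, plain interior earns payment 77 and elaborate interior earns 43.
  High-quality: plain interior gives 77 − 4 = 73; elaborate interior gives 43 − 6 = 37. No deviation. ✓
  Low-quality: elaborate interior gives 43 − 25 = 18; plain interior gives 77 − 7 = 70. Would deviate. ✗
Neither assignment is incentive-compatible.

None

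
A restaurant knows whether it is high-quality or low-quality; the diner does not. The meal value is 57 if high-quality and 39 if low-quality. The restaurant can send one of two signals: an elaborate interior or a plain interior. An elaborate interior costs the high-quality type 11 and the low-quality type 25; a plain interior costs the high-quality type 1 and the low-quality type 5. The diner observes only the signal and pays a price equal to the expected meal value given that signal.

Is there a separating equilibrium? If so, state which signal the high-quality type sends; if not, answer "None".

Try high-quality → elaborate interior, low-quality → plain interior:
  If types separate, elaborate interior earns payment 57 and plain interior earns 39.
  High-quality: elaborate interior gives 57 − 11 = 46; plain interior gives 39 − 1 = 38. No deviation. ✓
  Low-quality: plain interior gives 39 − 5 = 34; elaborate interior gives 57 − 25 = 32. No deviation. ✓
Both hold — the high-quality type sends elaborate interior.

elaborate interior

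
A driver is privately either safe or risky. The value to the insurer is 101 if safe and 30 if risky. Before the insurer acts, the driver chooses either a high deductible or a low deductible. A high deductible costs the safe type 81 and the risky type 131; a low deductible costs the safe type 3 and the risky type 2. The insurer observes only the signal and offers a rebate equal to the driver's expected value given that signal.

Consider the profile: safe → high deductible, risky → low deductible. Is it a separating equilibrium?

If types separate, high deductible earns payment 101 and low deductible earns 30.
Safe: high deductible gives 101 − 81 = 20; low deductible gives 30 − 3 = 27. Would deviate. ✗
Risky: low deductible gives 30 − 2 = 28; high deductible gives 101 − 131 = -30. No deviation. ✓

No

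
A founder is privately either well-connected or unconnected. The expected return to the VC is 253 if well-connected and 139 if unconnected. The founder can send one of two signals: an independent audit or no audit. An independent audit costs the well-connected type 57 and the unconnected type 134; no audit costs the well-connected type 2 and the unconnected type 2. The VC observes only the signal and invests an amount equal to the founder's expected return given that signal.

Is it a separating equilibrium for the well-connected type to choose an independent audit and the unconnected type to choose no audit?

Yes

Under separation the VC infers type exactly: audit → well-connected (pays 253), no audit → unconnected (pays 139).
Well-connected: audit gives 253 − 57 = 196; no audit gives 139 − 2 = 137. No deviation. ✓
Unconnected: no audit gives 139 − 2 = 137; audit gives 253 − 134 = 119. No deviation. ✓
Neither type gains from mimicking the other.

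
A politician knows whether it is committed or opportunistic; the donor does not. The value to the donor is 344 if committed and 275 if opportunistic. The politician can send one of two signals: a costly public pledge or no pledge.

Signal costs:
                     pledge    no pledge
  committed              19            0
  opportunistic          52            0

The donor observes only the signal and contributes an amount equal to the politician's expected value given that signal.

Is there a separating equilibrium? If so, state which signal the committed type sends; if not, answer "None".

Try committed → pledge, opportunistic → no pledge:
  If types separate, pledge earns payment 344 and no pledge earns 275.
  Committed: pledge gives 344 − 19 = 325; no pledge gives 275 − 0 = 275. No deviation. ✓
  Opportunistic: no pledge gives 275 − 0 = 275; pledge gives 344 − 52 = 292. Would deviate. ✗
Try committed → no pledge, opportunistic → pledge:
  If types separate, no pledge earns payment 344 and pledge earns 275.
  Committed: no pledge gives 344 − 0 = 344; pledge gives 275 − 19 = 256. No deviation. ✓
  Opportunistic: pledge gives 275 − 52 = 223; no pledge gives 344 − 0 = 344. Would deviate. ✗
Neither assignment is incentive-compatible.

None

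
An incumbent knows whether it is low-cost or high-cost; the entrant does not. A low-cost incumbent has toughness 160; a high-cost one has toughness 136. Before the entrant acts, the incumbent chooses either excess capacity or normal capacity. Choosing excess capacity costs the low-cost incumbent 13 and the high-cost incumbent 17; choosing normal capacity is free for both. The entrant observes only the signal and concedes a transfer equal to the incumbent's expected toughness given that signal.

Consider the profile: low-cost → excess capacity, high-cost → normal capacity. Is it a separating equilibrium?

No

If types separate, excess capacity earns payment 160 and normal capacity earns 136.
Low-cost: excess capacity gives 160 − 13 = 147; normal capacity gives 136 − 0 = 136. No deviation. ✓
High-cost: normal capacity gives 136 − 0 = 136; excess capacity gives 160 − 17 = 143. Would deviate. ✗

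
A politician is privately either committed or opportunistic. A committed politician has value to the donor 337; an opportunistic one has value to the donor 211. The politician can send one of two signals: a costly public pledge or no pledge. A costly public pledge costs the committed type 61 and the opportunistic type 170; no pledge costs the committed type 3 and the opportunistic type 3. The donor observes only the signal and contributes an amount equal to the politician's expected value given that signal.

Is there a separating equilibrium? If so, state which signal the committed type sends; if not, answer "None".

pledge

Try committed → pledge, opportunistic → no pledge:
  Under separation the donor infers type exactly: pledge → committed (pays 337), no pledge → opportunistic (pays 211).
  Committed: pledge gives 337 − 61 = 276; no pledge gives 211 − 3 = 208. No deviation. ✓
  Opportunistic: no pledge gives 211 − 3 = 208; pledge gives 337 − 170 = 167. No deviation. ✓
Both hold — the committed type sends pledge.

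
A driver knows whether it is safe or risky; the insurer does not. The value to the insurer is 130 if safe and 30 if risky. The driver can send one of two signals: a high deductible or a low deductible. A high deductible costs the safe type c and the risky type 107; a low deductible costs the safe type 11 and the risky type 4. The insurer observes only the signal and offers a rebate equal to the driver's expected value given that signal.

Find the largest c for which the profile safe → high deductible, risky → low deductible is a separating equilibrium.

Under separation: high deductible → safe (pays 130); low deductible → risky (pays 30).
Risky: 30 − 4 = 26 ≥ 130 − 107 = 23. Holds regardless of c. ✓
Safe: 130 − c ≥ 30 − 11, so c ≤ 130 − 19 = 111.

111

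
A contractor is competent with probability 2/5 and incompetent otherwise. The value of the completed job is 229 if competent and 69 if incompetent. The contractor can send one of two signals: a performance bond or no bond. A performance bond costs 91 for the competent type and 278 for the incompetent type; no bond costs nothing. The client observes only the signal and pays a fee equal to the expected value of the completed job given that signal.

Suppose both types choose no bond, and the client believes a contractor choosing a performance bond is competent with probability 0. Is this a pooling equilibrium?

At the pooled signal (no bond) the client holds the prior 2/5 and pays 2/5·229 + 3/5·69 = 133. Off-path (bond) belief 0 gives 0·229 + 1·69 = 69.
Competent: no bond gives 133 − 0 = 133; bond gives 69 − 91 = -22. Stays. ✓
Incompetent: no bond gives 133 − 0 = 133; bond gives 69 − 278 = -209. Stays. ✓

Yes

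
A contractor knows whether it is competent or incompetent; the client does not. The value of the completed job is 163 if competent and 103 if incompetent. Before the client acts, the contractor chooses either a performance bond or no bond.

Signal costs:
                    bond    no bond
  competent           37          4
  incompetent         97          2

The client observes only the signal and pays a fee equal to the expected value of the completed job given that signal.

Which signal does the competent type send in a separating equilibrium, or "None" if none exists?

Try competent → bond, incompetent → no bond:
  Under separation the client infers type exactly: bond → competent (pays 163), no bond → incompetent (pays 103).
  Competent: bond gives 163 − 37 = 126; no bond gives 103 − 4 = 99. No deviation. ✓
  Incompetent: no bond gives 103 − 2 = 101; bond gives 163 − 97 = 66. No deviation. ✓
Both hold — the competent type sends bond.

bond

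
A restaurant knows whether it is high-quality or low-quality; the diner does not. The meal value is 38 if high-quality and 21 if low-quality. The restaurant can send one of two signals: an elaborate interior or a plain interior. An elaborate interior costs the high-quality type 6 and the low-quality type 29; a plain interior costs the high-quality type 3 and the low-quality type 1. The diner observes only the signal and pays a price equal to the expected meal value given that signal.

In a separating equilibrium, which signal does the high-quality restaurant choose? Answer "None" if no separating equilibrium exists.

Try high-quality → elaborate interior, low-quality → plain interior:
  If types separate, elaborate interior earns payment 38 and plain interior earns 21.
  High-quality: elaborate interior gives 38 − 6 = 32; plain interior gives 21 − 3 = 18. No deviation. ✓
  Low-quality: plain interior gives 21 − 1 = 20; elaborate interior gives 38 − 29 = 9. No deviation. ✓
Both hold — the high-quality type sends elaborate interior.

elaborate interior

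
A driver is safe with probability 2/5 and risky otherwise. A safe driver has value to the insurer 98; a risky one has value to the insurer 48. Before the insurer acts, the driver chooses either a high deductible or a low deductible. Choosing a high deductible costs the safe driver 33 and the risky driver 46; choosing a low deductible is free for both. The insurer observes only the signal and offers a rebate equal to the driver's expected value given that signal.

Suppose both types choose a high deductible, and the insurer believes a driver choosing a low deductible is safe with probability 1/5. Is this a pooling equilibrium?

On the equilibrium path (high deductible) the insurer holds the prior 2/5 and pays 2/5·98 + 3/5·48 = 68. Off-path (low deductible) belief 1/5 gives 1/5·98 + 4/5·48 = 58.
Safe: high deductible gives 68 − 33 = 35; low deductible gives 58 − 0 = 58. Deviates. ✗
Risky: high deductible gives 68 − 46 = 22; low deductible gives 58 − 0 = 58. Deviates. ✗

No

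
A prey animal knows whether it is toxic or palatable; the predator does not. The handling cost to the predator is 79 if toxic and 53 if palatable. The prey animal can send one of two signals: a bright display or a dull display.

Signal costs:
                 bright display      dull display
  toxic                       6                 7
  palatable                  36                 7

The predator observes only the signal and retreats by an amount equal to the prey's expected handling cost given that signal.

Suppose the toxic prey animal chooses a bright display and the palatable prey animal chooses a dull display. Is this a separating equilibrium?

If types separate, bright display earns payment 79 and dull display earns 53.
Toxic: bright display gives 79 − 6 = 73; dull display gives 53 − 7 = 46. No deviation. ✓
Palatable: dull display gives 53 − 7 = 46; bright display gives 79 − 36 = 43. No deviation. ✓
Neither type gains from mimicking the other.

Yes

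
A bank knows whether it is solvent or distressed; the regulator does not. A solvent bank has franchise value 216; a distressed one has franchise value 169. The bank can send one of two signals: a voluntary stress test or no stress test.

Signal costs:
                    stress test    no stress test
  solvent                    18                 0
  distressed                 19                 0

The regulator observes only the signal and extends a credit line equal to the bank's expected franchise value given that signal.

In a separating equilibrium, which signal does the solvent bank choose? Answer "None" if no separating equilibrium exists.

None

Try solvent → stress test, distressed → no stress test:
  If types separate, stress test earns payment 216 and no stress test earns 169.
  Solvent: stress test gives 216 − 18 = 198; no stress test gives 169 − 0 = 169. No deviation. ✓
  Distressed: no stress test gives 169 − 0 = 169; stress test gives 216 − 19 = 197. Would deviate. ✗
Try solvent → no stress test, distressed → stress test:
  If types separate, no stress test earns payment 216 and stress test earns 169.
  Solvent: no stress test gives 216 − 0 = 216; stress test gives 169 − 18 = 151. No deviation. ✓
  Distressed: stress test gives 169 − 19 = 150; no stress test gives 216 − 0 = 216. Would deviate. ✗
Neither assignment is incentive-compatible.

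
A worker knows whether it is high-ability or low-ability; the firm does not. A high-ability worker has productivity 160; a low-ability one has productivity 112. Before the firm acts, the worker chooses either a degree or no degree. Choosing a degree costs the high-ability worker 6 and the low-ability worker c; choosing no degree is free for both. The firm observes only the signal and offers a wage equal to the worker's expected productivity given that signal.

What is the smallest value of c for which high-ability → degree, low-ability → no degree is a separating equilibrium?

Under separation: degree → high-ability (pays 160); no degree → low-ability (pays 112).
High-ability: 160 − 6 = 154 ≥ 112 − 0 = 112. Holds regardless of c. ✓
Low-ability: 112 − 0 ≥ 160 − c, so c ≥ 160 − 112 = 48.

48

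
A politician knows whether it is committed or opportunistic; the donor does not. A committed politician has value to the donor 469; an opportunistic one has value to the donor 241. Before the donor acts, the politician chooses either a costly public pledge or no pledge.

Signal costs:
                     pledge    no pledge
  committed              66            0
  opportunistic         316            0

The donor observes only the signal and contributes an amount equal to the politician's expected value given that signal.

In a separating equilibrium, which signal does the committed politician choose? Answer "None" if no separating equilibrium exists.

Try committed → pledge, opportunistic → no pledge:
  Under separation the donor infers type exactly: pledge → committed (pays 469), no pledge → opportunistic (pays 241).
  Committed: pledge gives 469 − 66 = 403; no pledge gives 241 − 0 = 241. No deviation. ✓
  Opportunistic: no pledge gives 241 − 0 = 241; pledge gives 469 − 316 = 153. No deviation. ✓
Both hold — the committed type sends pledge.

pledge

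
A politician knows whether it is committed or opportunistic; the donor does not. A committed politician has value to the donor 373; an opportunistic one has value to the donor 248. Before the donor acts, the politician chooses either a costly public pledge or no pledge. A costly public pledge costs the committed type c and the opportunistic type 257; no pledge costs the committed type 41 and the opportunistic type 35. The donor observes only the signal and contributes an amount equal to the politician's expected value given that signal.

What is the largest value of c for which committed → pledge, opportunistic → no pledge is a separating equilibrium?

Under separation: pledge → committed (pays 373); no pledge → opportunistic (pays 248).
Opportunistic: 248 − 35 = 213 ≥ 373 − 257 = 116. Holds regardless of c. ✓
Committed: 373 − c ≥ 248 − 41, so c ≤ 373 − 207 = 166.

166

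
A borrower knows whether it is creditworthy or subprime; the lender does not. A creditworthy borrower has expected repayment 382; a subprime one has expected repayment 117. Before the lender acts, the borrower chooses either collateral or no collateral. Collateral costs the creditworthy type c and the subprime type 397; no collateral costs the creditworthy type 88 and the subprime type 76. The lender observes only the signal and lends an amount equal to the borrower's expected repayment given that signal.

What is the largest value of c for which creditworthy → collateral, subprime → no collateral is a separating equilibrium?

353

Under separation: collateral → creditworthy (pays 382); no collateral → subprime (pays 117).
Subprime: 117 − 76 = 41 ≥ 382 − 397 = -15. Holds regardless of c. ✓
Creditworthy: 382 − c ≥ 117 − 88, so c ≤ 382 − 29 = 353.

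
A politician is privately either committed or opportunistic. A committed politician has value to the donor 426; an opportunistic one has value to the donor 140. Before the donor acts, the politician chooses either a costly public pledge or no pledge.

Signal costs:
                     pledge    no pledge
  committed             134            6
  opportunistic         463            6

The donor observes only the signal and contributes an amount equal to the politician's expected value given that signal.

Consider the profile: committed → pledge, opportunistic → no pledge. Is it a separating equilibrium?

Yes

If types separate, pledge earns payment 426 and no pledge earns 140.
Committed: pledge gives 426 − 134 = 292; no pledge gives 140 − 6 = 134. No deviation. ✓
Opportunistic: no pledge gives 140 − 6 = 134; pledge gives 426 − 463 = -37. No deviation. ✓
Neither type gains from mimicking the other.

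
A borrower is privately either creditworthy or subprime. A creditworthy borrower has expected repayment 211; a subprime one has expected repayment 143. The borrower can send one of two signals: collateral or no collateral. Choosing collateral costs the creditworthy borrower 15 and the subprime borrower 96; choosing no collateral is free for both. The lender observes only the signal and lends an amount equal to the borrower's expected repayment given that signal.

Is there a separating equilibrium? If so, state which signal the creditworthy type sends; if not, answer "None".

collateral

Try creditworthy → collateral, subprime → no collateral:
  Under separation the lender infers type exactly: collateral → creditworthy (pays 211), no collateral → subprime (pays 143).
  Creditworthy: collateral gives 211 − 15 = 196; no collateral gives 143 − 0 = 143. No deviation. ✓
  Subprime: no collateral gives 143 − 0 = 143; collateral gives 211 − 96 = 115. No deviation. ✓
Both hold — the creditworthy type sends collateral.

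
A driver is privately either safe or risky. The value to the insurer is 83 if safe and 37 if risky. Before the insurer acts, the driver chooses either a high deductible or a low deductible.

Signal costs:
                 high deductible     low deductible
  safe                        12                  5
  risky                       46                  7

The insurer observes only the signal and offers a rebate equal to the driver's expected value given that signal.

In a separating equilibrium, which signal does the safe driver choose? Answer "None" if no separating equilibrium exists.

None

Try safe → high deductible, risky → low deductible:
  Under separation the insurer infers type exactly: high deductible → safe (pays 83), low deductible → risky (pays 37).
  Safe: high deductible gives 83 − 12 = 71; low deductible gives 37 − 5 = 32. No deviation. ✓
  Risky: low deductible gives 37 − 7 = 30; high deductible gives 83 − 46 = 37. Would deviate. ✗
Try safe → low deductible, risky → high deductible:
  Under separation the insurer infers type exactly: low deductible → safe (pays 83), high deductible → risky (pays 37).
  Safe: low deductible gives 83 − 5 = 78; high deductible gives 37 − 12 = 25. No deviation. ✓
  Risky: high deductible gives 37 − 46 = -9; low deductible gives 83 − 7 = 76. Would deviate. ✗
Neither assignment is incentive-compatible.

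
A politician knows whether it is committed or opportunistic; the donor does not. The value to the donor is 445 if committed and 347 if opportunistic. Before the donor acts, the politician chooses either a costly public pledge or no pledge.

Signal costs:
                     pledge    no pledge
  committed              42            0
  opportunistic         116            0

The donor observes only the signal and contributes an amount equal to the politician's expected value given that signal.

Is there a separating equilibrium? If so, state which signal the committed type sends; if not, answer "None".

Try committed → pledge, opportunistic → no pledge:
  If types separate, pledge earns payment 445 and no pledge earns 347.
  Committed: pledge gives 445 − 42 = 403; no pledge gives 347 − 0 = 347. No deviation. ✓
  Opportunistic: no pledge gives 347 − 0 = 347; pledge gives 445 − 116 = 329. No deviation. ✓
Both hold — the committed type sends pledge.

pledge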